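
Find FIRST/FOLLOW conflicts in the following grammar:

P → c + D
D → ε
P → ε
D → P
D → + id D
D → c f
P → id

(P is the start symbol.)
A FIRST/FOLLOW conflict occurs when a non-terminal N has a nullable alternative N → β (β ⇒* ε) and another alternative N → α with FIRST(α) ∩ FOLLOW(N) ≠ ∅: on such a lookahead the parser cannot decide between expanding α and letting N vanish via β.

Nullable non-terminals: D, P.
FIRST sets used below: FIRST(P) = { 'c', 'id', ε }

D: nullable alternative(s) D → ε, D → P; FOLLOW(D) = { $ }
  D → ε: FIRST \ {ε} = { } — disjoint from FOLLOW(D)
  D → P: FIRST \ {ε} = { 'c', 'id' } — disjoint from FOLLOW(D)
  D → + id D: FIRST \ {ε} = { '+' } — disjoint from FOLLOW(D)
  D → c f: FIRST \ {ε} = { 'c' } — disjoint from FOLLOW(D)

P: nullable alternative(s) P → ε; FOLLOW(P) = { $ }
  P → c + D: FIRST \ {ε} = { 'c' } — disjoint from FOLLOW(P)
  P → ε: FIRST \ {ε} = { } — this is the only nullable alternative, skip
  P → id: FIRST \ {ε} = { 'id' } — disjoint from FOLLOW(P)

No FIRST/FOLLOW conflicts found.

Answer: No FIRST/FOLLOW conflicts.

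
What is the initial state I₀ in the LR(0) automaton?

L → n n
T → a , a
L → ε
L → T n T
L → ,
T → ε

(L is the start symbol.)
{ [L → . ,], [L → . T n T], [L → . n n], [L → .], [L' → . L], [T → . a , a], [T → .] }

First, augment the grammar with L' → L
I₀ = CLOSURE({ [L' → . L] }):
  [L' → . L] has the dot before L: add [L → . n n], [L → .], [L → . T n T], [L → . ,]
  [L → . T n T] has the dot before T: add [T → . a , a], [T → .]
No further items can be added.

I₀ = { [L → . ,], [L → . T n T], [L → . n n], [L → .], [L' → . L], [T → . a , a], [T → .] }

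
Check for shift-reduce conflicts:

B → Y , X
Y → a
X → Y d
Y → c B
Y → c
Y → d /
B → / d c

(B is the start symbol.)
Yes — I5: [Y → c .] vs [B → . / d c]

A shift-reduce conflict occurs when an LR(0) state has both:
  - a complete (reduce) item [A → α .] (dot at the end), and
  - a shift item [B → β . c γ] (dot before a terminal).

Augment with B' → B and build the canonical LR(0) collection (I0 = CLOSURE({[B' → . B]}), then GOTO on every symbol after a dot until no new states appear). It has 15 states:
  I0: { [B → . / d c], [B → . Y , X], [B' → . B], [Y → . a], [Y → . c B], [Y → . c], [Y → . d /] }  — shift
  I1: { [B → / . d c] }  — shift
  I2: { [B' → B .] }  — accept
  I3: { [B → Y . , X] }  — shift
  I4: { [Y → a .] }  — reduce
  I5: { [B → . / d c], [B → . Y , X], [Y → . a], [Y → . c B], [Y → . c], [Y → . d /], [Y → c . B], [Y → c .] }  — shift, reduce
  I6: { [Y → d . /] }  — shift
  I7: { [Y → d / .] }  — reduce
  I8: { [Y → c B .] }  — reduce
  I9: { [B → Y , . X], [X → . Y d], [Y → . a], [Y → . c B], [Y → . c], [Y → . d /] }  — shift
  I10: { [B → Y , X .] }  — reduce
  I11: { [X → Y . d] }  — shift
  I12: { [X → Y d .] }  — reduce
  I13: { [B → / d . c] }  — shift
  I14: { [B → / d c .] }  — reduce

I5 contains reduce item [Y → c .] and shift items [B → . / d c], [Y → . a], [Y → . c], [Y → . c B], [Y → . d /] — shift-reduce conflict.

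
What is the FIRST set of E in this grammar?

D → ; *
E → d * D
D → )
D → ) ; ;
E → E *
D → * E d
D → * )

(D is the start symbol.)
{ 'd' }

To compute FIRST(E), examine every production with E on the left-hand side, reading each right-hand side left to right until a non-nullable symbol is reached.

From E → d * D:
  - d is a terminal: add 'd' and stop
From E → E *:
  - E is the symbol being defined: contributes nothing new
    E is not nullable, so stop

Collecting: FIRST(E) = { 'd' }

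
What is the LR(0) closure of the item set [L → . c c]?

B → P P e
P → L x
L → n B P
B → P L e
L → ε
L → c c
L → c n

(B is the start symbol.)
{ [L → . c c] }

Start with: [L → . c c]
The dot precedes the terminal c, so nothing is added.

CLOSURE = { [L → . c c] }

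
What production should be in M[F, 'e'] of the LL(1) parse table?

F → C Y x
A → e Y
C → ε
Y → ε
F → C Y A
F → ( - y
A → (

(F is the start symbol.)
F → C Y A

To find M[F, 'e'], we find productions for F where 'e' is in the predict set (PREDICT(N → α) = (FIRST(α) \ {ε}) ∪ (FOLLOW(N) if α ⇒* ε)).

Relevant sets:
  FIRST(C) = { ε }
  FIRST(Y) = { ε }
  FIRST(A) = { '(', 'e' }

F → C Y x: PREDICT = { 'x' }
F → C Y A: PREDICT = { '(', 'e' }
  'e' is in predict set, so this production goes in M[F, 'e']
F → ( - y: PREDICT = { '(' }

M[F, 'e'] = F → C Y A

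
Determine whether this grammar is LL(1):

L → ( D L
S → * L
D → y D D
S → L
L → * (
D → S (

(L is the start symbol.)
No. Predict set conflict for S: { '*' }

A grammar is LL(1) if for each non-terminal N with multiple productions, the predict sets of those productions are pairwise disjoint, where PREDICT(N → α) = (FIRST(α) \ {ε}) ∪ (FOLLOW(N) if α ⇒* ε).

Relevant sets:
  FIRST(L) = { '(', '*' }
  FIRST(S) = { '(', '*' }

For L:
  PREDICT(L → '(' D L) = { '(' }
  PREDICT(L → '*' '(') = { '*' }
For S:
  PREDICT(S → '*' L) = { '*' }
  PREDICT(S → L) = { '(', '*' }
For D:
  PREDICT(D → y D D) = { 'y' }
  PREDICT(D → S '(') = { '(', '*' }

Conflict found: Predict set conflict for S: { '*' }
The grammar is NOT LL(1).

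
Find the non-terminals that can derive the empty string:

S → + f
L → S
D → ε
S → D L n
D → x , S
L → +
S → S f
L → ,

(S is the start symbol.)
ε-productions: D → ε
So D is immediately nullable.
No further non-terminal can be added: every production for the remaining non-terminals contains a terminal or a non-nullable non-terminal.
Nullable = { 'D' }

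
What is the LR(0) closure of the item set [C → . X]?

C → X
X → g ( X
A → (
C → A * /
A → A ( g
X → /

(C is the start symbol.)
{ [C → . X], [X → . /], [X → . g ( X] }

Start with: [C → . X]
  [C → . X] has the dot before X: add [X → . g ( X], [X → . /]
No further items can be added.

CLOSURE = { [C → . X], [X → . /], [X → . g ( X] }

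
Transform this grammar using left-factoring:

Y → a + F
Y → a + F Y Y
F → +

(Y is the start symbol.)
Left-factoring transforms A → αβ₁ | αβ₂ into A → αA' and A' → β₁ | β₂
(α is the longest common prefix among the alternatives). Repeat until
no nonterminal has two alternatives with a common prefix.

Round 1: Y has alternatives sharing prefix 'a + F'. Introduce Y': Y → a + F Y'
  Add: Y' → ε
  Add: Y' → Y Y

No remaining common prefixes — done.

Resulting grammar:
Y → a + F Y'
Y' → ε
Y' → Y Y
F → +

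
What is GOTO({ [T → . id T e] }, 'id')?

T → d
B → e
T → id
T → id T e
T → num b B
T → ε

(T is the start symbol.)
GOTO(I, 'id') = CLOSURE({ [A → αX.β] : [A → α.Xβ] ∈ I, X = 'id' })

Items with dot before 'id', with the dot advanced:
  [T → . id T e] → [T → id . T e]
Closure of the advanced items:
  [T → id . T e] has the dot before T: add [T → . d], [T → . id], [T → . id T e], [T → . num b B], [T → .]

GOTO = { [T → . d], [T → . id T e], [T → . id], [T → . num b B], [T → .], [T → id . T e] }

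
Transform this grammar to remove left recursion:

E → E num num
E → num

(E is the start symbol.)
E is directly left-recursive. The standard transformation for
  A → A α₁ | ... | A α_m | β₁ | ... | β_n
is
  A  → β₁ A' | ... | β_n A'
  A' → α₁ A' | ... | α_m A' | ε

E → num becomes E → num E'
E → E num num becomes E' → num num E'
Add E' → ε

Resulting grammar:
E → num E'
E' → num num E'
E' → ε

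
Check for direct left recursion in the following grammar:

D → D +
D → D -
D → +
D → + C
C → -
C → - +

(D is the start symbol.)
Yes, D is left-recursive

Direct left recursion occurs when N → N α for some non-terminal N (the right-hand side begins with the left-hand side itself).

D → D +: LEFT RECURSIVE (starts with D)
D → D -: LEFT RECURSIVE (starts with D)
D → +: starts with '+'
D → + C: starts with '+'
C → -: starts with '-'
C → - +: starts with '-'

The grammar has direct left recursion on: D.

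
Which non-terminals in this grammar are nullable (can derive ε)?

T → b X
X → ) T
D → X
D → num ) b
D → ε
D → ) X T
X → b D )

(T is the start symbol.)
ε-productions: D → ε
So D is immediately nullable.
No further non-terminal can be added: every production for the remaining non-terminals contains a terminal or a non-nullable non-terminal.
Nullable = { 'D' }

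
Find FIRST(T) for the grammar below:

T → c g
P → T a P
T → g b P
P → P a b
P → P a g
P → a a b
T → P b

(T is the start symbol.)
FIRST sets of the other non-terminals involved (by the same procedure, iterated to a fixed point):
  FIRST(P) = { 'a', 'c', 'g' }

From T → c g:
  - c is a terminal: add 'c' and stop
From T → g b P:
  - g is a terminal: add 'g' and stop
From T → P b:
  - P is a non-terminal: add FIRST(P) \ {ε} = { 'a', 'c', 'g' }
    P is not nullable, so stop

Collecting: FIRST(T) = { 'a', 'c', 'g' }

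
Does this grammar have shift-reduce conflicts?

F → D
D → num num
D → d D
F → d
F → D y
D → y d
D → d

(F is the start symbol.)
Yes — I1: [F → D .] vs [F → D . y]; I3: [D → d .] vs [D → . d]; I9: [D → d .] vs [D → . d]

A shift-reduce conflict occurs when an LR(0) state has both:
  - a complete (reduce) item [A → α .] (dot at the end), and
  - a shift item [B → β . c γ] (dot before a terminal).

Augment with F' → F and build the canonical LR(0) collection (I0 = CLOSURE({[F' → . F]}), then GOTO on every symbol after a dot until no new states appear). It has 11 states:
  I0: { [D → . d D], [D → . d], [D → . num num], [D → . y d], [F → . D y], [F → . D], [F → . d], [F' → . F] }  — shift
  I1: { [F → D . y], [F → D .] }  — shift, reduce
  I2: { [F' → F .] }  — accept
  I3: { [D → . d D], [D → . d], [D → . num num], [D → . y d], [D → d . D], [D → d .], [F → d .] }  — shift, 2 reduces
  I4: { [D → num . num] }  — shift
  I5: { [D → y . d] }  — shift
  I6: { [D → y d .] }  — reduce
  I7: { [D → num num .] }  — reduce
  I8: { [D → d D .] }  — reduce
  I9: { [D → . d D], [D → . d], [D → . num num], [D → . y d], [D → d . D], [D → d .] }  — shift, reduce
  I10: { [F → D y .] }  — reduce

I1 contains reduce item [F → D .] and shift item [F → D . y] — shift-reduce conflict.
I3 contains reduce items [D → d .], [F → d .] and shift items [D → . d], [D → . d D], [D → . num num], [D → . y d] — shift-reduce conflict.
I9 contains reduce item [D → d .] and shift items [D → . d], [D → . d D], [D → . num num], [D → . y d] — shift-reduce conflict.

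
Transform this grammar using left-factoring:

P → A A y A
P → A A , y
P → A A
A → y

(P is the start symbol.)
P → A A P'
P' → y A
P' → , y
P' → ε
A → y

Left-factoring transforms A → αβ₁ | αβ₂ into A → αA' and A' → β₁ | β₂
(α is the longest common prefix among the alternatives). Repeat until
no nonterminal has two alternatives with a common prefix.

Round 1: P has alternatives sharing prefix 'A A'. Introduce P': P → A A P'
  Add: P' → y A
  Add: P' → , y
  Add: P' → ε

No remaining common prefixes — done.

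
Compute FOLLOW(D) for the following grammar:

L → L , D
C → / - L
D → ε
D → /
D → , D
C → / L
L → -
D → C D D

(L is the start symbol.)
To compute FOLLOW(D), find every occurrence of D on a right-hand side N → α D β: add FIRST(β) \ {ε}, and if β is empty or nullable also add FOLLOW(N). Iterate to a fixed point.

In L → L , D: D is at the end, add FOLLOW(L)
In D → , D: D is at the end; this adds FOLLOW(D) to itself — nothing new
In D → C D D: D is followed by D, add FIRST(D) \ {ε} = { ',', '/' }
  D is nullable, so FOLLOW(D) is also included — that is the set being defined, nothing new
In D → C D D: D is at the end; this adds FOLLOW(D) to itself — nothing new

The FOLLOW sets referred to above (computed the same way, to a fixed point):
  FOLLOW(L) = { $, ',', '/' }

Taking the union: FOLLOW(D) = { $, ',', '/' }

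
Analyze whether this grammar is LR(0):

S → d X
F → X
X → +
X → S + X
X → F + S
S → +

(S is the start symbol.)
Augment with S' → S and build the canonical LR(0) collection (I0 = CLOSURE({[S' → . S]}), then GOTO on every symbol after a dot until no new states appear). It has 12 states:
  I0: { [S → . +], [S → . d X], [S' → . S] }  — shift
  I1: { [S → + .] }  — reduce
  I2: { [S' → S .] }  — accept
  I3: { [F → . X], [S → . +], [S → . d X], [S → d . X], [X → . +], [X → . F + S], [X → . S + X] }  — shift
  I4: { [S → + .], [X → + .] }  — 2 reduces
  I5: { [X → F . + S] }  — shift
  I6: { [X → S . + X] }  — shift
  I7: { [F → X .], [S → d X .] }  — 2 reduces
  I8: { [F → . X], [S → . +], [S → . d X], [X → . +], [X → . F + S], [X → . S + X], [X → S + . X] }  — shift
  I9: { [F → X .], [X → S + X .] }  — 2 reduces
  I10: { [S → . +], [S → . d X], [X → F + . S] }  — shift
  I11: { [X → F + S .] }  — reduce

Conflict in state I4:
  Reduce-reduce conflict: [S → + .] and [X → + .]
So the grammar is NOT LR(0).

Answer: No. Reduce-reduce conflict: [S → + .] and [X → + .]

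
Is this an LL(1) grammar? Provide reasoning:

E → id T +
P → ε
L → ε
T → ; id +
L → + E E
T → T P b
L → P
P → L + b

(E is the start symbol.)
A grammar is LL(1) if for each non-terminal N with multiple productions, the predict sets of those productions are pairwise disjoint, where PREDICT(N → α) = (FIRST(α) \ {ε}) ∪ (FOLLOW(N) if α ⇒* ε).

Relevant sets:
  FIRST(L) = { '+', ε }
  FIRST(P) = { '+', ε }
  FIRST(T) = { ';' }
  FOLLOW(P) = { '+', 'b' }
  FOLLOW(L) = { '+' }

For P:
  PREDICT(P → ε) = { '+', 'b' }
  PREDICT(P → L '+' b) = { '+' }
For L:
  PREDICT(L → ε) = { '+' }
  PREDICT(L → '+' E E) = { '+' }
  PREDICT(L → P) = { '+' }
For T:
  PREDICT(T → ';' id '+') = { ';' }
  PREDICT(T → T P b) = { ';' }
E has a single production, so nothing to check there.

Conflict found: Predict set conflict for P: { '+' }
The grammar is NOT LL(1).

Answer: No. Predict set conflict for P: { '+' }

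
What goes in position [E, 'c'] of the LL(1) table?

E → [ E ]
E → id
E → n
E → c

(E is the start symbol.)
E → c

To find M[E, 'c'], we find productions for E where 'c' is in the predict set (PREDICT(N → α) = (FIRST(α) \ {ε}) ∪ (FOLLOW(N) if α ⇒* ε)).

E → [ E ]: PREDICT = { '[' }
E → id: PREDICT = { 'id' }
E → n: PREDICT = { 'n' }
E → c: PREDICT = { 'c' }
  'c' is in predict set, so this production goes in M[E, 'c']

M[E, 'c'] = E → c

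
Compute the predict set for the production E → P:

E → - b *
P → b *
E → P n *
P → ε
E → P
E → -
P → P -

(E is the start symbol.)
{ $, '-', 'b' }

PREDICT(E → P) = (FIRST(RHS) \ {ε}) ∪ (FOLLOW(E) if ε ∈ FIRST(RHS), i.e. RHS ⇒* ε)
FIRST(P) = { '-', 'b', ε }
FIRST(P) = { '-', 'b', ε }
ε ∈ FIRST(P) (the right-hand side is nullable), so add FOLLOW(E) = { $ }
PREDICT(E → P) = { $, '-', 'b' }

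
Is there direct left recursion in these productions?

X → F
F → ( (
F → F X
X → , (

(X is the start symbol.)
Direct left recursion occurs when N → N α for some non-terminal N (the right-hand side begins with the left-hand side itself).

X → F: starts with F
F → ( (: starts with '('
F → F X: LEFT RECURSIVE (starts with F)
X → , (: starts with ','

The grammar has direct left recursion on: F.

Answer: Yes, F is left-recursive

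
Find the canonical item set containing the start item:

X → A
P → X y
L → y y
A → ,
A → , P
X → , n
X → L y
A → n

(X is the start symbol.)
{ [A → . , P], [A → . ,], [A → . n], [L → . y y], [X → . , n], [X → . A], [X → . L y], [X' → . X] }

First, augment the grammar with X' → X
I₀ = CLOSURE({ [X' → . X] }):
  [X' → . X] has the dot before X: add [X → . A], [X → . , n], [X → . L y]
  [X → . A] has the dot before A: add [A → . ,], [A → . , P], [A → . n]
  [X → . L y] has the dot before L: add [L → . y y]
No further items can be added.

I₀ = { [A → . , P], [A → . ,], [A → . n], [L → . y y], [X → . , n], [X → . A], [X → . L y], [X' → . X] }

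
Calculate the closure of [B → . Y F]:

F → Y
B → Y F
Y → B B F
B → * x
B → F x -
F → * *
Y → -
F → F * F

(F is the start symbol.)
Start with: [B → . Y F]
  [B → . Y F] has the dot before Y: add [Y → . B B F], [Y → . -]
  [Y → . B B F] has the dot before B: add [B → . * x], [B → . F x -]
  [B → . F x -] has the dot before F: add [F → . Y], [F → . * *], [F → . F * F]
No further items can be added.

CLOSURE = { [B → . * x], [B → . F x -], [B → . Y F], [F → . * *], [F → . F * F], [F → . Y], [Y → . -], [Y → . B B F] }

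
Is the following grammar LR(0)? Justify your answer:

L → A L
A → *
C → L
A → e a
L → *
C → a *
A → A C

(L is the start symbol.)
No. Reduce-reduce conflict: [A → * .] and [L → * .]

A grammar is LR(0) if no state in the canonical LR(0) collection has:
  - both a shift item (dot before a terminal) and a complete item (shift-reduce conflict), or
  - two or more complete items (reduce-reduce conflict; the accept item [L' → L .] counts as a complete item here).

Augment with L' → L and build the canonical LR(0) collection (I0 = CLOSURE({[L' → . L]}), then GOTO on every symbol after a dot until no new states appear). It has 10 states:
  I0: { [A → . *], [A → . A C], [A → . e a], [L → . *], [L → . A L], [L' → . L] }  — shift
  I1: { [A → * .], [L → * .] }  — 2 reduces
  I2: { [A → . *], [A → . A C], [A → . e a], [A → A . C], [C → . L], [C → . a *], [L → . *], [L → . A L], [L → A . L] }  — shift
  I3: { [L' → L .] }  — accept
  I4: { [A → e . a] }  — shift
  I5: { [A → e a .] }  — reduce
  I6: { [A → A C .] }  — reduce
  I7: { [C → L .], [L → A L .] }  — 2 reduces
  I8: { [C → a . *] }  — shift
  I9: { [C → a * .] }  — reduce

Conflict in state I1:
  Reduce-reduce conflict: [A → * .] and [L → * .]
So the grammar is NOT LR(0).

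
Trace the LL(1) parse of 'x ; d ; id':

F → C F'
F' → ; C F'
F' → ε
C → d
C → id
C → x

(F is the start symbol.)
LL(1) parsing maintains a stack (initially the start symbol over $) and the input. At each step: if the stack top is a terminal, match it against the current input token; if it is a non-terminal N, replace it with the RHS of M[N, lookahead] (the unique production whose predict set contains the lookahead).

Stack is shown with the top on the left.

Stack     Input         Action
------------------------------
F $       x ; d ; id $  output F → C F'
C F' $    x ; d ; id $  output C → x
x F' $    x ; d ; id $  match 'x'
F' $      ; d ; id $    output F' → ; C F'
; C F' $  ; d ; id $    match ';'
C F' $    d ; id $      output C → d
d F' $    d ; id $      match 'd'
F' $      ; id $        output F' → ; C F'
; C F' $  ; id $        match ';'
C F' $    id $          output C → id
id F' $   id $          match 'id'
F' $      $             output F' → ε
$         $             accept

The string is accepted.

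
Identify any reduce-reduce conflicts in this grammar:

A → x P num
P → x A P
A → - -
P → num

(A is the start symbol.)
No reduce-reduce conflicts

A reduce-reduce conflict occurs when an LR(0) state has two complete items [A → α .] and [B → β .] — both call for a reduction, and with no lookahead the parser cannot choose between them.

Augment with A' → A and build the canonical LR(0) collection (I0 = CLOSURE({[A' → . A]}), then GOTO on every symbol after a dot until no new states appear). It has 11 states:
  I0: { [A → . - -], [A → . x P num], [A' → . A] }  — shift
  I1: { [A → - . -] }  — shift
  I2: { [A' → A .] }  — accept
  I3: { [A → x . P num], [P → . num], [P → . x A P] }  — shift
  I4: { [A → x P . num] }  — shift
  I5: { [P → num .] }  — reduce
  I6: { [A → . - -], [A → . x P num], [P → x . A P] }  — shift
  I7: { [P → . num], [P → . x A P], [P → x A . P] }  — shift
  I8: { [P → x A P .] }  — reduce
  I9: { [A → x P num .] }  — reduce
  I10: { [A → - - .] }  — reduce

No state contains more than one complete item.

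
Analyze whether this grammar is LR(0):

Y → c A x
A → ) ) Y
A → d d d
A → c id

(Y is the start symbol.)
A grammar is LR(0) if no state in the canonical LR(0) collection has:
  - both a shift item (dot before a terminal) and a complete item (shift-reduce conflict), or
  - two or more complete items (reduce-reduce conflict; the accept item [Y' → Y .] counts as a complete item here).

Augment with Y' → Y and build the canonical LR(0) collection (I0 = CLOSURE({[Y' → . Y]}), then GOTO on every symbol after a dot until no new states appear). It has 13 states:
  I0: { [Y → . c A x], [Y' → . Y] }  — shift
  I1: { [Y' → Y .] }  — accept
  I2: { [A → . ) ) Y], [A → . c id], [A → . d d d], [Y → c . A x] }  — shift
  I3: { [A → ) . ) Y] }  — shift
  I4: { [Y → c A . x] }  — shift
  I5: { [A → c . id] }  — shift
  I6: { [A → d . d d] }  — shift
  I7: { [A → d d . d] }  — shift
  I8: { [A → d d d .] }  — reduce
  I9: { [A → c id .] }  — reduce
  I10: { [Y → c A x .] }  — reduce
  I11: { [A → ) ) . Y], [Y → . c A x] }  — shift
  I12: { [A → ) ) Y .] }  — reduce

Every state is either a pure shift/goto state or contains exactly one complete item and nothing to shift — no conflicts. The grammar is LR(0).

Answer: Yes, the grammar is LR(0)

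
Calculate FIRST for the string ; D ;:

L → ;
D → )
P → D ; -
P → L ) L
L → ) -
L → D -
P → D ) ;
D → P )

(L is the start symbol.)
To compute FIRST(; D ;), process the symbols left to right:
Symbol ; is a terminal. Add ';' and stop.
FIRST(; D ;) = { ';' }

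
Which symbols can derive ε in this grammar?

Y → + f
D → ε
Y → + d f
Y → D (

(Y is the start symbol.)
{ 'D' }

A non-terminal is nullable if it can derive ε (the empty string): either it has an ε-production, or it has a production whose right-hand side consists entirely of nullable non-terminals.

ε-productions: D → ε
So D is immediately nullable.
No further non-terminal can be added: every production for the remaining non-terminals contains a terminal or a non-nullable non-terminal.
Nullable = { 'D' }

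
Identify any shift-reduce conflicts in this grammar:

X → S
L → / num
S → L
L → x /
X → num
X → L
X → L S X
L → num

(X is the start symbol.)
Yes — I2: [S → L .] vs [L → . / num]

A shift-reduce conflict occurs when an LR(0) state has both:
  - a complete (reduce) item [A → α .] (dot at the end), and
  - a shift item [B → β . c γ] (dot before a terminal).

Augment with X' → X and build the canonical LR(0) collection (I0 = CLOSURE({[X' → . X]}), then GOTO on every symbol after a dot until no new states appear). It has 13 states:
  I0: { [L → . / num], [L → . num], [L → . x /], [S → . L], [X → . L S X], [X → . L], [X → . S], [X → . num], [X' → . X] }  — shift
  I1: { [L → / . num] }  — shift
  I2: { [L → . / num], [L → . num], [L → . x /], [S → . L], [S → L .], [X → L . S X], [X → L .] }  — shift, 2 reduces
  I3: { [X → S .] }  — reduce
  I4: { [X' → X .] }  — accept
  I5: { [L → num .], [X → num .] }  — 2 reduces
  I6: { [L → x . /] }  — shift
  I7: { [L → x / .] }  — reduce
  I8: { [S → L .] }  — reduce
  I9: { [L → . / num], [L → . num], [L → . x /], [S → . L], [X → . L S X], [X → . L], [X → . S], [X → . num], [X → L S . X] }  — shift
  I10: { [L → num .] }  — reduce
  I11: { [X → L S X .] }  — reduce
  I12: { [L → / num .] }  — reduce

I2 contains reduce items [S → L .], [X → L .] and shift items [L → . / num], [L → . num], [L → . x /] — shift-reduce conflict.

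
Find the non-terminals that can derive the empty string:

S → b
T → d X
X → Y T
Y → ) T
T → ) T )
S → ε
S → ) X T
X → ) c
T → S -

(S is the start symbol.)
A non-terminal is nullable if it can derive ε (the empty string): either it has an ε-production, or it has a production whose right-hand side consists entirely of nullable non-terminals.

ε-productions: S → ε
So S is immediately nullable.
No further non-terminal can be added: every production for the remaining non-terminals contains a terminal or a non-nullable non-terminal.
Nullable = { 'S' }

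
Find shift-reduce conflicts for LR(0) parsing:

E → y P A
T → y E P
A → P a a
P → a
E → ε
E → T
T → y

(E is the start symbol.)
Yes — I0: [E → .] vs [E → . y P A]; I3: [E → .] vs [E → . y P A]

Augment with E' → E and build the canonical LR(0) collection (I0 = CLOSURE({[E' → . E]}), then GOTO on every symbol after a dot until no new states appear). It has 12 states:
  I0: { [E → . T], [E → . y P A], [E → .], [E' → . E], [T → . y E P], [T → . y] }  — shift, reduce
  I1: { [E' → E .] }  — accept
  I2: { [E → T .] }  — reduce
  I3: { [E → . T], [E → . y P A], [E → .], [E → y . P A], [P → . a], [T → . y E P], [T → . y], [T → y . E P], [T → y .] }  — shift, 2 reduces
  I4: { [P → . a], [T → y E . P] }  — shift
  I5: { [A → . P a a], [E → y P . A], [P → . a] }  — shift
  I6: { [P → a .] }  — reduce
  I7: { [E → y P A .] }  — reduce
  I8: { [A → P . a a] }  — shift
  I9: { [A → P a . a] }  — shift
  I10: { [A → P a a .] }  — reduce
  I11: { [T → y E P .] }  — reduce

I0 contains reduce item [E → .] and shift items [E → . y P A], [T → . y], [T → . y E P] — shift-reduce conflict.
I3 contains reduce items [E → .], [T → y .] and shift items [E → . y P A], [P → . a], [T → . y], [T → . y E P] — shift-reduce conflict.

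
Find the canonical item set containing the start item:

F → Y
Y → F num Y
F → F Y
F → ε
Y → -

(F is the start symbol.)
First, augment the grammar with F' → F
I₀ = CLOSURE({ [F' → . F] }):
  [F' → . F] has the dot before F: add [F → . Y], [F → . F Y], [F → .]
  [F → . Y] has the dot before Y: add [Y → . F num Y], [Y → . -]
No further items can be added.

I₀ = { [F → . F Y], [F → . Y], [F → .], [F' → . F], [Y → . -], [Y → . F num Y] }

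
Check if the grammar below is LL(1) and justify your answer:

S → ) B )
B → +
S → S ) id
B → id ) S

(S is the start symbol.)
No. Predict set conflict for S: { ')' }

A grammar is LL(1) if for each non-terminal N with multiple productions, the predict sets of those productions are pairwise disjoint, where PREDICT(N → α) = (FIRST(α) \ {ε}) ∪ (FOLLOW(N) if α ⇒* ε).

Relevant sets:
  FIRST(S) = { ')' }

For S:
  PREDICT(S → ')' B ')') = { ')' }
  PREDICT(S → S ')' id) = { ')' }
For B:
  PREDICT(B → '+') = { '+' }
  PREDICT(B → id ')' S) = { 'id' }

Conflict found: Predict set conflict for S: { ')' }
The grammar is NOT LL(1).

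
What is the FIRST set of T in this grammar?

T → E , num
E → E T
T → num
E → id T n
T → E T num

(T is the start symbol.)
{ 'id', 'num' }

FIRST sets of the other non-terminals involved (by the same procedure, iterated to a fixed point):
  FIRST(E) = { 'id' }

From T → E , num:
  - E is a non-terminal: add FIRST(E) \ {ε} = { 'id' }
    E is not nullable, so stop
From T → num:
  - num is a terminal: add 'num' and stop
From T → E T num:
  - E is a non-terminal: add FIRST(E) \ {ε} = { 'id' }
    E is not nullable, so stop

Collecting: FIRST(T) = { 'id', 'num' }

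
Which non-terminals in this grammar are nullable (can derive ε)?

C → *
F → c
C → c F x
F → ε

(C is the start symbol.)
{ 'F' }

A non-terminal is nullable if it can derive ε (the empty string): either it has an ε-production, or it has a production whose right-hand side consists entirely of nullable non-terminals.

ε-productions: F → ε
So F is immediately nullable.
No further non-terminal can be added: every production for the remaining non-terminals contains a terminal or a non-nullable non-terminal.
Nullable = { 'F' }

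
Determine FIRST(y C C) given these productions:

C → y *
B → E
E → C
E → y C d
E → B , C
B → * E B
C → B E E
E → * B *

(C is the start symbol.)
To compute FIRST(y C C), process the symbols left to right:
Symbol y is a terminal. Add 'y' and stop.
FIRST(y C C) = { 'y' }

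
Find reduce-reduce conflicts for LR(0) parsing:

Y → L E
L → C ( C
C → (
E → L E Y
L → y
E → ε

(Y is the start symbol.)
A reduce-reduce conflict occurs when an LR(0) state has two complete items [A → α .] and [B → β .] — both call for a reduction, and with no lookahead the parser cannot choose between them.

Augment with Y' → Y and build the canonical LR(0) collection (I0 = CLOSURE({[Y' → . Y]}), then GOTO on every symbol after a dot until no new states appear). It has 12 states:
  I0: { [C → . (], [L → . C ( C], [L → . y], [Y → . L E], [Y' → . Y] }  — shift
  I1: { [C → ( .] }  — reduce
  I2: { [L → C . ( C] }  — shift
  I3: { [C → . (], [E → . L E Y], [E → .], [L → . C ( C], [L → . y], [Y → L . E] }  — shift, reduce
  I4: { [Y' → Y .] }  — accept
  I5: { [L → y .] }  — reduce
  I6: { [Y → L E .] }  — reduce
  I7: { [C → . (], [E → . L E Y], [E → .], [E → L . E Y], [L → . C ( C], [L → . y] }  — shift, reduce
  I8: { [C → . (], [E → L E . Y], [L → . C ( C], [L → . y], [Y → . L E] }  — shift
  I9: { [E → L E Y .] }  — reduce
  I10: { [C → . (], [L → C ( . C] }  — shift
  I11: { [L → C ( C .] }  — reduce

No state contains more than one complete item.

Answer: No reduce-reduce conflicts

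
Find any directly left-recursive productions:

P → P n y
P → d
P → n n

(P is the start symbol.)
Direct left recursion occurs when N → N α for some non-terminal N (the right-hand side begins with the left-hand side itself).

P → P n y: LEFT RECURSIVE (starts with P)
P → d: starts with d
P → n n: starts with n

The grammar has direct left recursion on: P.

Answer: Yes, P is left-recursive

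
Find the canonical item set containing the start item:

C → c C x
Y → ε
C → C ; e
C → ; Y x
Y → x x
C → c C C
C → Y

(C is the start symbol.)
{ [C → . ; Y x], [C → . C ; e], [C → . Y], [C → . c C C], [C → . c C x], [C' → . C], [Y → . x x], [Y → .] }

First, augment the grammar with C' → C
I₀ = CLOSURE({ [C' → . C] }):
  [C' → . C] has the dot before C: add [C → . c C x], [C → . C ; e], [C → . ; Y x], [C → . c C C], [C → . Y]
  [C → . Y] has the dot before Y: add [Y → .], [Y → . x x]
No further items can be added.

I₀ = { [C → . ; Y x], [C → . C ; e], [C → . Y], [C → . c C C], [C → . c C x], [C' → . C], [Y → . x x], [Y → .] }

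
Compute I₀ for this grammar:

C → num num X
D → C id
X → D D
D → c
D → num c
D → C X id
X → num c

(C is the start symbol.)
{ [C → . num num X], [C' → . C] }

First, augment the grammar with C' → C
I₀ = CLOSURE({ [C' → . C] }):
  [C' → . C] has the dot before C: add [C → . num num X]
No further items can be added.

I₀ = { [C → . num num X], [C' → . C] }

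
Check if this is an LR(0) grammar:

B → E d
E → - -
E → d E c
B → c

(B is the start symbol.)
Yes, the grammar is LR(0)

A grammar is LR(0) if no state in the canonical LR(0) collection has:
  - both a shift item (dot before a terminal) and a complete item (shift-reduce conflict), or
  - two or more complete items (reduce-reduce conflict; the accept item [B' → B .] counts as a complete item here).

Augment with B' → B and build the canonical LR(0) collection (I0 = CLOSURE({[B' → . B]}), then GOTO on every symbol after a dot until no new states appear). It has 10 states:
  I0: { [B → . E d], [B → . c], [B' → . B], [E → . - -], [E → . d E c] }  — shift
  I1: { [E → - . -] }  — shift
  I2: { [B' → B .] }  — accept
  I3: { [B → E . d] }  — shift
  I4: { [B → c .] }  — reduce
  I5: { [E → . - -], [E → . d E c], [E → d . E c] }  — shift
  I6: { [E → d E . c] }  — shift
  I7: { [E → d E c .] }  — reduce
  I8: { [B → E d .] }  — reduce
  I9: { [E → - - .] }  — reduce

Every state is either a pure shift/goto state or contains exactly one complete item and nothing to shift — no conflicts. The grammar is LR(0).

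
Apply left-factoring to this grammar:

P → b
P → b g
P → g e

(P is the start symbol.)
P → b P'
P' → ε
P' → g
P → g e

Left-factoring transforms A → αβ₁ | αβ₂ into A → αA' and A' → β₁ | β₂
(α is the longest common prefix among the alternatives). Repeat until
no nonterminal has two alternatives with a common prefix.

Round 1: P has alternatives sharing prefix 'b'. Introduce P': P → b P'
  Add: P' → ε
  Add: P' → g

No remaining common prefixes — done.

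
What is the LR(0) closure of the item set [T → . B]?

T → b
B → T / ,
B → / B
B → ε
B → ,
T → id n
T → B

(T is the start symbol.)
{ [B → . ,], [B → . / B], [B → . T / ,], [B → .], [T → . B], [T → . b], [T → . id n] }

To compute CLOSURE, for each item [A → α.Bβ] where B is a non-terminal, add [B → .γ] for all productions B → γ; repeat for the newly added items until nothing changes.

Start with: [T → . B]
  [T → . B] has the dot before B: add [B → . T / ,], [B → . / B], [B → .], [B → . ,]
  [B → . T / ,] has the dot before T: add [T → . b], [T → . id n]
No further items can be added.

CLOSURE = { [B → . ,], [B → . / B], [B → . T / ,], [B → .], [T → . B], [T → . b], [T → . id n] }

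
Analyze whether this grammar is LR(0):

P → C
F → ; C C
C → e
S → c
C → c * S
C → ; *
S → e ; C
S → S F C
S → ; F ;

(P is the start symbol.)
No. Shift-reduce conflict between [C → c * S .] and [F → . ; C C]

Augment with P' → P and build the canonical LR(0) collection (I0 = CLOSURE({[P' → . P]}), then GOTO on every symbol after a dot until no new states appear). It has 21 states:
  I0: { [C → . ; *], [C → . c * S], [C → . e], [P → . C], [P' → . P] }  — shift
  I1: { [C → ; . *] }  — shift
  I2: { [P → C .] }  — reduce
  I3: { [P' → P .] }  — accept
  I4: { [C → c . * S] }  — shift
  I5: { [C → e .] }  — reduce
  I6: { [C → c * . S], [S → . ; F ;], [S → . S F C], [S → . c], [S → . e ; C] }  — shift
  I7: { [F → . ; C C], [S → ; . F ;] }  — shift
  I8: { [C → c * S .], [F → . ; C C], [S → S . F C] }  — shift, reduce
  I9: { [S → c .] }  — reduce
  I10: { [S → e . ; C] }  — shift
  I11: { [C → . ; *], [C → . c * S], [C → . e], [S → e ; . C] }  — shift
  I12: { [S → e ; C .] }  — reduce
  I13: { [C → . ; *], [C → . c * S], [C → . e], [F → ; . C C] }  — shift
  I14: { [C → . ; *], [C → . c * S], [C → . e], [S → S F . C] }  — shift
  I15: { [S → S F C .] }  — reduce
  I16: { [C → . ; *], [C → . c * S], [C → . e], [F → ; C . C] }  — shift
  I17: { [F → ; C C .] }  — reduce
  I18: { [S → ; F . ;] }  — shift
  I19: { [S → ; F ; .] }  — reduce
  I20: { [C → ; * .] }  — reduce

Conflict in state I8:
  Shift-reduce conflict between [C → c * S .] and [F → . ; C C]
So the grammar is NOT LR(0).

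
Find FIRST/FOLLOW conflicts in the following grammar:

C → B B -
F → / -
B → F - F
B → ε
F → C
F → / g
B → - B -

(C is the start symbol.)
A FIRST/FOLLOW conflict occurs when a non-terminal N has a nullable alternative N → β (β ⇒* ε) and another alternative N → α with FIRST(α) ∩ FOLLOW(N) ≠ ∅: on such a lookahead the parser cannot decide between expanding α and letting N vanish via β.

Nullable non-terminals: B.
FIRST sets used below: FIRST(F) = { '-', '/' }

B: nullable alternative(s) B → ε; FOLLOW(B) = { '-', '/' }
  B → F - F: FIRST \ {ε} = { '-', '/' } — overlaps FOLLOW(B) on { '-', '/' }: CONFLICT
  B → ε: FIRST \ {ε} = { } — this is the only nullable alternative, skip
  B → - B -: FIRST \ {ε} = { '-' } — overlaps FOLLOW(B) on { '-' }: CONFLICT

C, F have no nullable alternative, so no FIRST/FOLLOW check is needed there.

So the grammar has 2 FIRST/FOLLOW conflicts (marked CONFLICT above).

Answer: Yes. B → F '-' F with FOLLOW(B) on { '-', '/' }; B → '-' B '-' with FOLLOW(B) on { '-' }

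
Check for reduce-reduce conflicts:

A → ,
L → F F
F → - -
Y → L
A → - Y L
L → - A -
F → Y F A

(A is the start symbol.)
Augment with A' → A and build the canonical LR(0) collection (I0 = CLOSURE({[A' → . A]}), then GOTO on every symbol after a dot until no new states appear). It has 18 states:
  I0: { [A → . ,], [A → . - Y L], [A' → . A] }  — shift
  I1: { [A → , .] }  — reduce
  I2: { [A → - . Y L], [F → . - -], [F → . Y F A], [L → . - A -], [L → . F F], [Y → . L] }  — shift
  I3: { [A' → A .] }  — accept
  I4: { [A → . ,], [A → . - Y L], [F → - . -], [L → - . A -] }  — shift
  I5: { [F → . - -], [F → . Y F A], [L → . - A -], [L → . F F], [L → F . F], [Y → . L] }  — shift
  I6: { [Y → L .] }  — reduce
  I7: { [A → - Y . L], [F → . - -], [F → . Y F A], [F → Y . F A], [L → . - A -], [L → . F F], [Y → . L] }  — shift
  I8: { [A → . ,], [A → . - Y L], [F → . - -], [F → . Y F A], [F → Y F . A], [L → . - A -], [L → . F F], [L → F . F], [Y → . L] }  — shift
  I9: { [A → - Y L .], [Y → L .] }  — 2 reduces
  I10: { [F → . - -], [F → . Y F A], [F → Y . F A], [L → . - A -], [L → . F F], [Y → . L] }  — shift
  I11: { [A → - . Y L], [A → . ,], [A → . - Y L], [F → - . -], [F → . - -], [F → . Y F A], [L → - . A -], [L → . - A -], [L → . F F], [Y → . L] }  — shift
  I12: { [F → Y F A .] }  — reduce
  I13: { [F → . - -], [F → . Y F A], [L → . - A -], [L → . F F], [L → F . F], [L → F F .], [Y → . L] }  — shift, reduce
  I14: { [A → - . Y L], [A → . ,], [A → . - Y L], [F → - - .], [F → - . -], [F → . - -], [F → . Y F A], [L → - . A -], [L → . - A -], [L → . F F], [Y → . L] }  — shift, reduce
  I15: { [L → - A . -] }  — shift
  I16: { [L → - A - .] }  — reduce
  I17: { [A → - . Y L], [F → - - .], [F → . - -], [F → . Y F A], [L → . - A -], [L → . F F], [Y → . L] }  — shift, reduce

I9 contains complete items [A → - Y L .], [Y → L .] — reduce-reduce conflict.

Answer: Yes — I9: [A → - Y L .] vs [Y → L .]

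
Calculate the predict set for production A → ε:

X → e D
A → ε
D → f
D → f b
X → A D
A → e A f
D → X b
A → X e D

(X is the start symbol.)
PREDICT(A → ε) = (FIRST(RHS) \ {ε}) ∪ (FOLLOW(A) if ε ∈ FIRST(RHS), i.e. RHS ⇒* ε)
The right-hand side is ε (FIRST(ε) = { ε }), so the predict set is FOLLOW(A) = { 'e', 'f' }
PREDICT(A → ε) = { 'e', 'f' }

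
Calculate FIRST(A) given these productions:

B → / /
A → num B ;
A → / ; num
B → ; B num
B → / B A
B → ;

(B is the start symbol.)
{ '/', 'num' }

From A → num B ;:
  - num is a terminal: add 'num' and stop
From A → / ; num:
  - '/' is a terminal: add '/' and stop

Collecting: FIRST(A) = { '/', 'num' }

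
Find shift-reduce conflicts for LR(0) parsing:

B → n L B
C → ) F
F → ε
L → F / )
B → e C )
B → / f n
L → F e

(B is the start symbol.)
No shift-reduce conflicts

Augment with B' → B and build the canonical LR(0) collection (I0 = CLOSURE({[B' → . B]}), then GOTO on every symbol after a dot until no new states appear). It has 17 states:
  I0: { [B → . / f n], [B → . e C )], [B → . n L B], [B' → . B] }  — shift
  I1: { [B → / . f n] }  — shift
  I2: { [B' → B .] }  — accept
  I3: { [B → e . C )], [C → . ) F] }  — shift
  I4: { [B → n . L B], [F → .], [L → . F / )], [L → . F e] }  — reduce
  I5: { [L → F . / )], [L → F . e] }  — shift
  I6: { [B → . / f n], [B → . e C )], [B → . n L B], [B → n L . B] }  — shift
  I7: { [B → n L B .] }  — reduce
  I8: { [L → F / . )] }  — shift
  I9: { [L → F e .] }  — reduce
  I10: { [L → F / ) .] }  — reduce
  I11: { [C → ) . F], [F → .] }  — reduce
  I12: { [B → e C . )] }  — shift
  I13: { [B → e C ) .] }  — reduce
  I14: { [C → ) F .] }  — reduce
  I15: { [B → / f . n] }  — shift
  I16: { [B → / f n .] }  — reduce

No state contains both a complete item and a shift item.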